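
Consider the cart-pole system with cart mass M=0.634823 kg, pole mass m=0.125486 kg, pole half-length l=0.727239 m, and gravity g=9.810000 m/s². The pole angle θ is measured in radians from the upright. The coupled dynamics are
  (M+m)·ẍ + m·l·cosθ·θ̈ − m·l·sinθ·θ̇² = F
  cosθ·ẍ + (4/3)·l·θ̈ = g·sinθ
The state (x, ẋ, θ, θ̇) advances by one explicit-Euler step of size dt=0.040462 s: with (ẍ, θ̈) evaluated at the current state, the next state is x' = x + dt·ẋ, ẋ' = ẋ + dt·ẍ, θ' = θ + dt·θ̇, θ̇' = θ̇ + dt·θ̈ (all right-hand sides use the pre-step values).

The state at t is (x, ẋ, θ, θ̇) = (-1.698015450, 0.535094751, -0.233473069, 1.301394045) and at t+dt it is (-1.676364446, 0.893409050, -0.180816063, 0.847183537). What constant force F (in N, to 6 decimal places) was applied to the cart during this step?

F = 5.772096 N

ẍ = (ẋ'−ẋ)/dt = (0.893409050−0.535094751)/0.040462 = 8.855576
θ̈ = (θ̇'−θ̇)/dt = (0.847183537−1.301394045)/0.040462 = -11.225607
sinθ=-0.231358, cosθ=0.972869
F = (M+m)·ẍ + m·l·cosθ·θ̈ − m·l·sinθ·θ̇² = 6.732974 + -0.996636 − -0.035758 = 5.772096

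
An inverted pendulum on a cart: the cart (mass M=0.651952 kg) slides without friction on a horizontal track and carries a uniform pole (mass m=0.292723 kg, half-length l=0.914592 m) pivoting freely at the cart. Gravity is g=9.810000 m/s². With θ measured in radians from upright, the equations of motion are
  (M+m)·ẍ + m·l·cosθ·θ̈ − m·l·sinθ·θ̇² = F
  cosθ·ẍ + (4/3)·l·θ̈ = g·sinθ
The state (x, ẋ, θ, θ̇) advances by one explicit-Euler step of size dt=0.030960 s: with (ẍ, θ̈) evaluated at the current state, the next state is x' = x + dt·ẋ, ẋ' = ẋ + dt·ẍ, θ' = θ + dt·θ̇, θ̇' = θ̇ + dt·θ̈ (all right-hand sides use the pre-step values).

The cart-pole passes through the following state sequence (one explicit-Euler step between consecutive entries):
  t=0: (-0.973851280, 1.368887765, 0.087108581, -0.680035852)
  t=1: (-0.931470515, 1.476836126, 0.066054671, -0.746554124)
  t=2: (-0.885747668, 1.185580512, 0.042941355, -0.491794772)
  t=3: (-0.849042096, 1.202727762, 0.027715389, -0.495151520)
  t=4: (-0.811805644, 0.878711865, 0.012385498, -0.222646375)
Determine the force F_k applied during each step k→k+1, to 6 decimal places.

step 0→1:
  ẍ = (ẋ'−ẋ)/dt = (1.476836126−1.368887765)/0.030960 = 3.486704
  θ̈ = (θ̇'−θ̇)/dt = (-0.746554124−-0.680035852)/0.030960 = -2.148523
  sinθ=0.086998, cosθ=0.996208
  F = (M+m)·ẍ + m·l·cosθ·θ̈ − m·l·sinθ·θ̇² = 3.293802 + -0.573026 − 0.010771 = 2.710005
step 1→2:
  ẍ = (ẋ'−ẋ)/dt = (1.185580512−1.476836126)/0.030960 = -9.407481
  θ̈ = (θ̇'−θ̇)/dt = (-0.491794772−-0.746554124)/0.030960 = 8.228661
  sinθ=0.066007, cosθ=0.997819
  F = (M+m)·ẍ + m·l·cosθ·θ̈ − m·l·sinθ·θ̇² = -8.887012 + 2.198190 − 0.009849 = -6.698671
step 2→3:
  ẍ = (ẋ'−ẋ)/dt = (1.202727762−1.185580512)/0.030960 = 0.553852
  θ̈ = (θ̇'−θ̇)/dt = (-0.495151520−-0.491794772)/0.030960 = -0.108422
  sinθ=0.042928, cosθ=0.999078
  F = (M+m)·ẍ + m·l·cosθ·θ̈ − m·l·sinθ·θ̇² = 0.523210 + -0.029000 − 0.002780 = 0.491430
step 3→4:
  ẍ = (ẋ'−ẋ)/dt = (0.878711865−1.202727762)/0.030960 = -10.465630
  θ̈ = (θ̇'−θ̇)/dt = (-0.222646375−-0.495151520)/0.030960 = 8.801846
  sinθ=0.027712, cosθ=0.999616
  F = (M+m)·ẍ + m·l·cosθ·θ̈ − m·l·sinθ·θ̇² = -9.886619 + 2.355544 − 0.001819 = -7.532894

F_0 = 2.710005 N
F_1 = -6.698671 N
F_2 = 0.491430 N
F_3 = -7.532894 N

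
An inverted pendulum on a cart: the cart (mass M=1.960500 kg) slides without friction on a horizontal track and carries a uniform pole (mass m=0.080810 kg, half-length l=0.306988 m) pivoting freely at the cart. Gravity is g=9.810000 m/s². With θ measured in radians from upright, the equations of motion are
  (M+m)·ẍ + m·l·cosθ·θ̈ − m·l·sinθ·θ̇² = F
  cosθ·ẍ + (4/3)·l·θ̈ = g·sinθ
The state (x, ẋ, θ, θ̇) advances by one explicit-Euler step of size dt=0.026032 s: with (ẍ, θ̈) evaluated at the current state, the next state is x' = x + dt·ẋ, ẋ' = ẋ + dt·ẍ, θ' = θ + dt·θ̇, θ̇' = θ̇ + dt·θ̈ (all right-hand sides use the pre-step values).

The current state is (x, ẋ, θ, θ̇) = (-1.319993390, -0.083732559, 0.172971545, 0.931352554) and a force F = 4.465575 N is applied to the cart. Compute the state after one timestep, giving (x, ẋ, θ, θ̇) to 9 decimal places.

(-1.322173116, -0.026370498, 0.197216515, 0.900682945)

sinθ=0.172110307, cosθ=0.985077683
temp = (F + m·l·θ̇²·sinθ)/(M+m) = (4.465575 + 0.003703579)/2.041310 = 2.189416884
θ̈ = (g·sinθ − cosθ·temp)/(l·(4/3 − m·cos²θ/(M+m))) = -1.178150298
ẍ = temp − m·l·θ̈·cosθ/(M+m) = 2.203521092
Euler: x'=-1.319993390+0.026032·-0.083732559=-1.322173116, ẋ'=-0.083732559+0.026032·2.203521092=-0.026370498
       θ'=0.172971545+0.026032·0.931352554=0.197216515, θ̇'=0.931352554+0.026032·-1.178150298=0.900682945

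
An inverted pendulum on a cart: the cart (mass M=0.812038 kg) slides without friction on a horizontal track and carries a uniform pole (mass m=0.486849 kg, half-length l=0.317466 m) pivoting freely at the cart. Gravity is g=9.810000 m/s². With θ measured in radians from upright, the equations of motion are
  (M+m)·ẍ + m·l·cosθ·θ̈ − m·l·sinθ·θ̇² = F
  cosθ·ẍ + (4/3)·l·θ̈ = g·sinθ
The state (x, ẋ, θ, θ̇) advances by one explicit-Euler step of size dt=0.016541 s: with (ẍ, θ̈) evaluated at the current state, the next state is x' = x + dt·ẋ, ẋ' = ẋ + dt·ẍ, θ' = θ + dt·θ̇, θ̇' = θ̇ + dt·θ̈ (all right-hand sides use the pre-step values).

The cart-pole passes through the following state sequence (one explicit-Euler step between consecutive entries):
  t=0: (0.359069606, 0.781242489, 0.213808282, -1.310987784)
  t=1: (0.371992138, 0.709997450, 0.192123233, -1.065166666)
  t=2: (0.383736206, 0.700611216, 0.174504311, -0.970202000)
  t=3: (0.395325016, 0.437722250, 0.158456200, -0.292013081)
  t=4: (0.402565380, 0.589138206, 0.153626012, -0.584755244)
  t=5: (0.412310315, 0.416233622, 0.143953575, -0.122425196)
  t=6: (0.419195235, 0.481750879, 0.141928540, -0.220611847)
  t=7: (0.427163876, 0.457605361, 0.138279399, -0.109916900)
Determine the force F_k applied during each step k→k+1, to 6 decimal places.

F_0 = -3.406267 N
F_1 = 0.100477 N
F_2 = -14.427983 N
F_3 = 9.186809 N
F_4 = -9.316368 N
F_5 = 4.236470 N
F_6 = -0.873172 N

step 0→1:
  ẍ = (ẋ'−ẋ)/dt = (0.709997450−0.781242489)/0.016541 = -4.307178
  θ̈ = (θ̇'−θ̇)/dt = (-1.065166666−-1.310987784)/0.016541 = 14.861321
  sinθ=0.212183, cosθ=0.977230
  F = (M+m)·ẍ + m·l·cosθ·θ̈ − m·l·sinθ·θ̇² = -5.594538 + 2.244635 − 0.056364 = -3.406267
step 1→2:
  ẍ = (ẋ'−ẋ)/dt = (0.700611216−0.709997450)/0.016541 = -0.567453
  θ̈ = (θ̇'−θ̇)/dt = (-0.970202000−-1.065166666)/0.016541 = 5.741168
  sinθ=0.190943, cosθ=0.981601
  F = (M+m)·ẍ + m·l·cosθ·θ̈ − m·l·sinθ·θ̇² = -0.737057 + 0.871017 − 0.033484 = 0.100477
step 2→3:
  ẍ = (ẋ'−ẋ)/dt = (0.437722250−0.700611216)/0.016541 = -15.893173
  θ̈ = (θ̇'−θ̇)/dt = (-0.292013081−-0.970202000)/0.016541 = 41.000479
  sinθ=0.173620, cosθ=0.984813
  F = (M+m)·ẍ + m·l·cosθ·θ̈ − m·l·sinθ·θ̇² = -20.643435 + 6.240711 − 0.025259 = -14.427983
step 3→4:
  ẍ = (ẋ'−ẋ)/dt = (0.589138206−0.437722250)/0.016541 = 9.153978
  θ̈ = (θ̇'−θ̇)/dt = (-0.584755244−-0.292013081)/0.016541 = -17.697972
  sinθ=0.157794, cosθ=0.987472
  F = (M+m)·ẍ + m·l·cosθ·θ̈ − m·l·sinθ·θ̇² = 11.889983 + -2.701095 − 0.002080 = 9.186809
step 4→5:
  ẍ = (ẋ'−ẋ)/dt = (0.416233622−0.589138206)/0.016541 = -10.453091
  θ̈ = (θ̇'−θ̇)/dt = (-0.122425196−-0.584755244)/0.016541 = 27.950550
  sinθ=0.153022, cosθ=0.988223
  F = (M+m)·ẍ + m·l·cosθ·θ̈ − m·l·sinθ·θ̇² = -13.577384 + 4.269104 − 0.008087 = -9.316368
step 5→6:
  ẍ = (ẋ'−ẋ)/dt = (0.481750879−0.416233622)/0.016541 = 3.960901
  θ̈ = (θ̇'−θ̇)/dt = (-0.220611847−-0.122425196)/0.016541 = -5.935956
  sinθ=0.143457, cosθ=0.989657
  F = (M+m)·ẍ + m·l·cosθ·θ̈ − m·l·sinθ·θ̇² = 5.144762 + -0.907960 − 0.000332 = 4.236470
step 6→7:
  ẍ = (ẋ'−ẋ)/dt = (0.457605361−0.481750879)/0.016541 = -1.459738
  θ̈ = (θ̇'−θ̇)/dt = (-0.109916900−-0.220611847)/0.016541 = 6.692156
  sinθ=0.141453, cosθ=0.989945
  F = (M+m)·ẍ + m·l·cosθ·θ̈ − m·l·sinθ·θ̇² = -1.896034 + 1.023926 − 0.001064 = -0.873172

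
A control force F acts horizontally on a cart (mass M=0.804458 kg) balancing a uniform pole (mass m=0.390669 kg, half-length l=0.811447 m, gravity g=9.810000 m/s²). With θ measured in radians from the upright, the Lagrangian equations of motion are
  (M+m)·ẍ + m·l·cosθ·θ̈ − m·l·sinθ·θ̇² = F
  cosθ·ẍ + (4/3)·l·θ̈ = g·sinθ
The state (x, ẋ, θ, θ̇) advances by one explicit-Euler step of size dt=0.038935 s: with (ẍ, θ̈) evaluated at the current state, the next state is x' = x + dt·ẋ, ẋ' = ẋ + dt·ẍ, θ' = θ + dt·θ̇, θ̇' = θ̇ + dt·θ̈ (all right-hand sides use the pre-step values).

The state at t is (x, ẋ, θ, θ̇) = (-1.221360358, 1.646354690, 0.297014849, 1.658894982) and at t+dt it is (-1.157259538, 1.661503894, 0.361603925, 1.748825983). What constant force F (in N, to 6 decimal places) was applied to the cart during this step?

ẍ = (ẋ'−ẋ)/dt = (1.661503894−1.646354690)/0.038935 = 0.389090
θ̈ = (θ̇'−θ̇)/dt = (1.748825983−1.658894982)/0.038935 = 2.309773
sinθ=0.292667, cosθ=0.956214
F = (M+m)·ẍ + m·l·cosθ·θ̈ − m·l·sinθ·θ̇² = 0.465011 + 0.700154 − 0.255318 = 0.909848

F = 0.909848 N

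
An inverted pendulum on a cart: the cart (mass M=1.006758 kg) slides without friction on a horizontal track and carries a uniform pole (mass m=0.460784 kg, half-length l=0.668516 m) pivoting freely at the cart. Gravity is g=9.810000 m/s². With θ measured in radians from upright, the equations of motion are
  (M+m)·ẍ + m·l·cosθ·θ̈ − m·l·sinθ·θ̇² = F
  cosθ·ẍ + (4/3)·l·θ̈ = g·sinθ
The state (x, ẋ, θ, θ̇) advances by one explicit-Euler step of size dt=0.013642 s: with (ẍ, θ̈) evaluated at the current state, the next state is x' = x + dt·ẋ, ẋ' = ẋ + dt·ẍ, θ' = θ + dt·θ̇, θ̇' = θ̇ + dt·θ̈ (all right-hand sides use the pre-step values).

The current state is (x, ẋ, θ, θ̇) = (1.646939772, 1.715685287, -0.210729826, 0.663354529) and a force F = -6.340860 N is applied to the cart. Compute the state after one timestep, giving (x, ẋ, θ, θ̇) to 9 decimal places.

sinθ=-0.209173637, cosθ=0.977878515
temp = (F + m·l·θ̇²·sinθ)/(M+m) = (-6.340860 + -0.028353556)/1.467542 = -4.340055383
θ̈ = (g·sinθ − cosθ·temp)/(l·(4/3 − m·cos²θ/(M+m))) = 3.173965108
ẍ = temp − m·l·θ̈·cosθ/(M+m) = -4.991542316
Euler: x'=1.646939772+0.013642·1.715685287=1.670345151, ẋ'=1.715685287+0.013642·-4.991542316=1.647590667
       θ'=-0.210729826+0.013642·0.663354529=-0.201680344, θ̇'=0.663354529+0.013642·3.173965108=0.706653761

(1.670345151, 1.647590667, -0.201680344, 0.706653761)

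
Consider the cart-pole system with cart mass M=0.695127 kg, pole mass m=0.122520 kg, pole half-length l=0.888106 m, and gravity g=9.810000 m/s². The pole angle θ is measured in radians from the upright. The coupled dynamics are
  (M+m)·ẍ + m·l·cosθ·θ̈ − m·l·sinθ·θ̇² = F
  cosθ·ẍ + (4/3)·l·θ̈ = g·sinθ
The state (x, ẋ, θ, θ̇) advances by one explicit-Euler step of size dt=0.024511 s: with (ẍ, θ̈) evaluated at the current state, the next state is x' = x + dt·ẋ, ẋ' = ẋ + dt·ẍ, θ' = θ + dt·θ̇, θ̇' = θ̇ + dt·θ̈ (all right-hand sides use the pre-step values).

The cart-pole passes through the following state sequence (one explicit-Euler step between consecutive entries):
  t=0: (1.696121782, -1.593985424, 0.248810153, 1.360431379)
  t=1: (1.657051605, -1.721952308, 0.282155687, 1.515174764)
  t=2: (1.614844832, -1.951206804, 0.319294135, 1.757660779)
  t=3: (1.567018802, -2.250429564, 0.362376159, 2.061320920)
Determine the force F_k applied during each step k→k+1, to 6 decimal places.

F_0 = -3.652565 N
F_1 = -6.683215 N
F_2 = -8.807208 N

step 0→1:
  ẍ = (ẋ'−ẋ)/dt = (-1.721952308−-1.593985424)/0.024511 = -5.220794
  θ̈ = (θ̇'−θ̇)/dt = (1.515174764−1.360431379)/0.024511 = 6.313222
  sinθ=0.246251, cosθ=0.969206
  F = (M+m)·ẍ + m·l·cosθ·θ̈ − m·l·sinθ·θ̇² = -4.268767 + 0.665793 − 0.049591 = -3.652565
step 1→2:
  ẍ = (ẋ'−ẋ)/dt = (-1.951206804−-1.721952308)/0.024511 = -9.353127
  θ̈ = (θ̇'−θ̇)/dt = (1.757660779−1.515174764)/0.024511 = 9.892947
  sinθ=0.278427, cosθ=0.960457
  F = (M+m)·ẍ + m·l·cosθ·θ̈ − m·l·sinθ·θ̇² = -7.647556 + 1.033893 − 0.069552 = -6.683215
step 2→3:
  ẍ = (ẋ'−ẋ)/dt = (-2.250429564−-1.951206804)/0.024511 = -12.207693
  θ̈ = (θ̇'−θ̇)/dt = (2.061320920−1.757660779)/0.024511 = 12.388729
  sinθ=0.313896, cosθ=0.949457
  F = (M+m)·ẍ + m·l·cosθ·θ̈ − m·l·sinθ·θ̇² = -9.981583 + 1.279894 − 0.105518 = -8.807208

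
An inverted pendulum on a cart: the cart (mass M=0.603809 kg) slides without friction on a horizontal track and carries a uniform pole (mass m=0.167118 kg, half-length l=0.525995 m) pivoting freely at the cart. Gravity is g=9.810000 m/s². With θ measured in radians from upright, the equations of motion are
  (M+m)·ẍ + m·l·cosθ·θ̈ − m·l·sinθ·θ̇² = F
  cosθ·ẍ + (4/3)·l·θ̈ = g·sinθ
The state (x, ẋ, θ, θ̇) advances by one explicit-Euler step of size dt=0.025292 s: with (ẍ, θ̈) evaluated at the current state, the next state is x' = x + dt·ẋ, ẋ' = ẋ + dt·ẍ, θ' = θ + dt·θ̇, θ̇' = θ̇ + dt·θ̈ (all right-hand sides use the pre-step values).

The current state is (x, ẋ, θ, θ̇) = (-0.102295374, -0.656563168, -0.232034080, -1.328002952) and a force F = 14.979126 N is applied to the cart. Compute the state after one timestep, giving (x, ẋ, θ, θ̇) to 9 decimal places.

(-0.118901170, -0.066406254, -0.265621931, -2.228292271)

sinθ=-0.229957566, cosθ=0.973200657
temp = (F + m·l·θ̇²·sinθ)/(M+m) = (14.979126 + -0.035649269)/0.770927 = 19.383776585
θ̈ = (g·sinθ − cosθ·temp)/(l·(4/3 − m·cos²θ/(M+m))) = -35.595813656
ẍ = temp − m·l·θ̈·cosθ/(M+m) = 23.333738489
Euler: x'=-0.102295374+0.025292·-0.656563168=-0.118901170, ẋ'=-0.656563168+0.025292·23.333738489=-0.066406254
       θ'=-0.232034080+0.025292·-1.328002952=-0.265621931, θ̇'=-1.328002952+0.025292·-35.595813656=-2.228292271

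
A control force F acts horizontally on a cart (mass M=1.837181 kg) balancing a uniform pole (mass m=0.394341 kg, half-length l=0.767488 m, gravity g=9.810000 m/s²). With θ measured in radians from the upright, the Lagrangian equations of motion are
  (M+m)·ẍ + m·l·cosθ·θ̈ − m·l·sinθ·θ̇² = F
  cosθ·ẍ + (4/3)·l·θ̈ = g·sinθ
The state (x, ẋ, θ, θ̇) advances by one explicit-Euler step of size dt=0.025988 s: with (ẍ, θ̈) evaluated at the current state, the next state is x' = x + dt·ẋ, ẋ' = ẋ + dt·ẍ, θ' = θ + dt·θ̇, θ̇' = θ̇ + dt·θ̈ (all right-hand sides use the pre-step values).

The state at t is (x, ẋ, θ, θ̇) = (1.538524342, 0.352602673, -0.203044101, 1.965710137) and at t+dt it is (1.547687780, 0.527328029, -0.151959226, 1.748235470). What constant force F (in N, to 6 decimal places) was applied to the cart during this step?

ẍ = (ẋ'−ẋ)/dt = (0.527328029−0.352602673)/0.025988 = 6.723309
θ̈ = (θ̇'−θ̇)/dt = (1.748235470−1.965710137)/0.025988 = -8.368273
sinθ=-0.201652, cosθ=0.979457
F = (M+m)·ẍ + m·l·cosθ·θ̈ − m·l·sinθ·θ̇² = 15.003212 + -2.480646 − -0.235822 = 12.758388

F = 12.758388 N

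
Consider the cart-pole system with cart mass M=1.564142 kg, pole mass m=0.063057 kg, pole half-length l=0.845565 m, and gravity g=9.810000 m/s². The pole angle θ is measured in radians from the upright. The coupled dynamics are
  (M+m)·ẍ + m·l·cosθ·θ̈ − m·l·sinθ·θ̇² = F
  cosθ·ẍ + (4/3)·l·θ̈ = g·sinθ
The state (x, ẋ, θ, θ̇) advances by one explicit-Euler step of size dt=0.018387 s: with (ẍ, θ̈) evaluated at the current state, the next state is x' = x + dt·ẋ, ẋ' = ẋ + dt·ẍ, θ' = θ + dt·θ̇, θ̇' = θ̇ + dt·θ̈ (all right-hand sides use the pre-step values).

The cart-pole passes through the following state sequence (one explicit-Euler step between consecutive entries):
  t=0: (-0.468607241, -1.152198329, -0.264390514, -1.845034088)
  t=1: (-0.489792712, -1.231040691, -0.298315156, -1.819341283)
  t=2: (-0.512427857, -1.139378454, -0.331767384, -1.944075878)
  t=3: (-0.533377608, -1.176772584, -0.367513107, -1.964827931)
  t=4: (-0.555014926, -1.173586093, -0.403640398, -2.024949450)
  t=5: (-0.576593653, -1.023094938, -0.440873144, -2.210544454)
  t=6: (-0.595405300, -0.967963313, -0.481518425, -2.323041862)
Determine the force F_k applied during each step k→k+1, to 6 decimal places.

F_0 = -6.857986 N
F_1 = 7.817996 N
F_2 = -3.300537 N
F_3 = 0.193254 N
F_4 = 12.908985 N
F_5 = 4.695151 N

step 0→1:
  ẍ = (ẋ'−ẋ)/dt = (-1.231040691−-1.152198329)/0.018387 = -4.287940
  θ̈ = (θ̇'−θ̇)/dt = (-1.819341283−-1.845034088)/0.018387 = 1.397335
  sinθ=-0.261321, cosθ=0.965252
  F = (M+m)·ẍ + m·l·cosθ·θ̈ − m·l·sinθ·θ̇² = -6.977332 + 0.071915 − -0.047431 = -6.857986
step 1→2:
  ẍ = (ẋ'−ẋ)/dt = (-1.139378454−-1.231040691)/0.018387 = 4.985165
  θ̈ = (θ̇'−θ̇)/dt = (-1.944075878−-1.819341283)/0.018387 = -6.783847
  sinθ=-0.293910, cosθ=0.955833
  F = (M+m)·ẍ + m·l·cosθ·θ̈ − m·l·sinθ·θ̇² = 8.111856 + -0.345731 − -0.051871 = 7.817996
step 2→3:
  ẍ = (ẋ'−ẋ)/dt = (-1.176772584−-1.139378454)/0.018387 = -2.033727
  θ̈ = (θ̇'−θ̇)/dt = (-1.964827931−-1.944075878)/0.018387 = -1.128626
  sinθ=-0.325715, cosθ=0.945468
  F = (M+m)·ẍ + m·l·cosθ·θ̈ − m·l·sinθ·θ̇² = -3.309278 + -0.056895 − -0.065636 = -3.300537
step 3→4:
  ẍ = (ẋ'−ẋ)/dt = (-1.173586093−-1.176772584)/0.018387 = 0.173301
  θ̈ = (θ̇'−θ̇)/dt = (-2.024949450−-1.964827931)/0.018387 = -3.269784
  sinθ=-0.359296, cosθ=0.933224
  F = (M+m)·ẍ + m·l·cosθ·θ̈ − m·l·sinθ·θ̇² = 0.281996 + -0.162699 − -0.073957 = 0.193254
step 4→5:
  ẍ = (ẋ'−ẋ)/dt = (-1.023094938−-1.173586093)/0.018387 = 8.184650
  θ̈ = (θ̇'−θ̇)/dt = (-2.210544454−-2.024949450)/0.018387 = -10.093816
  sinθ=-0.392769, cosθ=0.919637
  F = (M+m)·ẍ + m·l·cosθ·θ̈ − m·l·sinθ·θ̇² = 13.318054 + -0.494940 − -0.085871 = 12.908985
step 5→6:
  ẍ = (ẋ'−ẋ)/dt = (-0.967963313−-1.023094938)/0.018387 = 2.998402
  θ̈ = (θ̇'−θ̇)/dt = (-2.323041862−-2.210544454)/0.018387 = -6.118312
  sinθ=-0.426729, cosθ=0.904379
  F = (M+m)·ẍ + m·l·cosθ·θ̈ − m·l·sinθ·θ̇² = 4.878997 + -0.295028 − -0.111181 = 4.695151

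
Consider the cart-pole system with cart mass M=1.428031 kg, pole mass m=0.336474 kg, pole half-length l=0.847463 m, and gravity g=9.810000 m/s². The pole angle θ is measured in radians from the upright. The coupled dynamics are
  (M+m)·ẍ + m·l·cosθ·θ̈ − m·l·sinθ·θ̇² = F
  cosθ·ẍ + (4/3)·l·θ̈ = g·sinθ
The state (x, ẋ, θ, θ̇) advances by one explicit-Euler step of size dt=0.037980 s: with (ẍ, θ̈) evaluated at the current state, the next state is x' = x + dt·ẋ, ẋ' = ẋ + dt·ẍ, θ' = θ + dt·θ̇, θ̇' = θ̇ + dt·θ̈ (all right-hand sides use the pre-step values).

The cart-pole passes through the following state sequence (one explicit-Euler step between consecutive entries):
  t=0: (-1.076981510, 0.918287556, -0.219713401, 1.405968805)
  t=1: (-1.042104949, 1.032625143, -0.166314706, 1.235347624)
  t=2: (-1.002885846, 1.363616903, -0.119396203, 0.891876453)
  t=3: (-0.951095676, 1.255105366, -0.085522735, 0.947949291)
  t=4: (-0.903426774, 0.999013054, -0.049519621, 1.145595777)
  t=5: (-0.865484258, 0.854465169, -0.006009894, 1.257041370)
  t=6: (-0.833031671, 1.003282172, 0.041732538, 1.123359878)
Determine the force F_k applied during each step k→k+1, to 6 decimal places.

step 0→1:
  ẍ = (ẋ'−ẋ)/dt = (1.032625143−0.918287556)/0.037980 = 3.010468
  θ̈ = (θ̇'−θ̇)/dt = (1.235347624−1.405968805)/0.037980 = -4.492395
  sinθ=-0.217950, cosθ=0.975960
  F = (M+m)·ẍ + m·l·cosθ·θ̈ − m·l·sinθ·θ̇² = 5.311986 + -1.250208 − -0.122851 = 4.184630
step 1→2:
  ẍ = (ẋ'−ẋ)/dt = (1.363616903−1.032625143)/0.037980 = 8.714896
  θ̈ = (θ̇'−θ̇)/dt = (0.891876453−1.235347624)/0.037980 = -9.043475
  sinθ=-0.165549, cosθ=0.986202
  F = (M+m)·ẍ + m·l·cosθ·θ̈ − m·l·sinθ·θ̇² = 15.377478 + -2.543158 − -0.072041 = 12.906361
step 2→3:
  ẍ = (ẋ'−ẋ)/dt = (1.255105366−1.363616903)/0.037980 = -2.857070
  θ̈ = (θ̇'−θ̇)/dt = (0.947949291−0.891876453)/0.037980 = 1.476378
  sinθ=-0.119113, cosθ=0.992881
  F = (M+m)·ẍ + m·l·cosθ·θ̈ − m·l·sinθ·θ̇² = -5.041315 + 0.417991 − -0.027017 = -4.596307
step 3→4:
  ẍ = (ẋ'−ẋ)/dt = (0.999013054−1.255105366)/0.037980 = -6.742820
  θ̈ = (θ̇'−θ̇)/dt = (1.145595777−0.947949291)/0.037980 = 5.203962
  sinθ=-0.085419, cosθ=0.996345
  F = (M+m)·ẍ + m·l·cosθ·θ̈ − m·l·sinθ·θ̇² = -11.897740 + 1.478483 − -0.021887 = -10.397370
step 4→5:
  ẍ = (ẋ'−ẋ)/dt = (0.854465169−0.999013054)/0.037980 = -3.805895
  θ̈ = (θ̇'−θ̇)/dt = (1.257041370−1.145595777)/0.037980 = 2.934323
  sinθ=-0.049499, cosθ=0.998774
  F = (M+m)·ẍ + m·l·cosθ·θ̈ − m·l·sinθ·θ̇² = -6.715520 + 0.835694 − -0.018524 = -5.861302
step 5→6:
  ẍ = (ẋ'−ẋ)/dt = (1.003282172−0.854465169)/0.037980 = 3.918299
  θ̈ = (θ̇'−θ̇)/dt = (1.123359878−1.257041370)/0.037980 = -3.519787
  sinθ=-0.006010, cosθ=0.999982
  F = (M+m)·ẍ + m·l·cosθ·θ̈ − m·l·sinθ·θ̇² = 6.913858 + -1.003646 − -0.002708 = 5.912920

F_0 = 4.184630 N
F_1 = 12.906361 N
F_2 = -4.596307 N
F_3 = -10.397370 N
F_4 = -5.861302 N
F_5 = 5.912920 N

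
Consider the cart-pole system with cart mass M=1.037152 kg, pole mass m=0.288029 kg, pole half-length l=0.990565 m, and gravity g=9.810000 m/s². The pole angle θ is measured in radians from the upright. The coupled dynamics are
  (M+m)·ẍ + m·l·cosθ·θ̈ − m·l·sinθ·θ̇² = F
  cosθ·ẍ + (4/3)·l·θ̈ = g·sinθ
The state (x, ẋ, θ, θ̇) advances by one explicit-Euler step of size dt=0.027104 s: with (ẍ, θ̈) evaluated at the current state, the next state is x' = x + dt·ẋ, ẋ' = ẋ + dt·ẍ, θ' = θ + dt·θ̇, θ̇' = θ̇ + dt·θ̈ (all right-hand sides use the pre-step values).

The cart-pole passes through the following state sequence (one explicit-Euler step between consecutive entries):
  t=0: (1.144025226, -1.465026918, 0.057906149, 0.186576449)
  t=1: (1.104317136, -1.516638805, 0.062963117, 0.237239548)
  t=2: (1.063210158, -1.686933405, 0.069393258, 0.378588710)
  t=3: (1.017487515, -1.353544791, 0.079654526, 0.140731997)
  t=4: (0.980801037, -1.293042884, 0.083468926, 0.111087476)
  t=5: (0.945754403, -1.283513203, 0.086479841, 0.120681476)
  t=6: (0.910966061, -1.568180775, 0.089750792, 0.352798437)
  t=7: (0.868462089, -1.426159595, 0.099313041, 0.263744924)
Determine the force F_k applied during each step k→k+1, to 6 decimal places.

step 0→1:
  ẍ = (ẋ'−ẋ)/dt = (-1.516638805−-1.465026918)/0.027104 = -1.904217
  θ̈ = (θ̇'−θ̇)/dt = (0.237239548−0.186576449)/0.027104 = 1.869211
  sinθ=0.057874, cosθ=0.998324
  F = (M+m)·ẍ + m·l·cosθ·θ̈ − m·l·sinθ·θ̇² = -2.523432 + 0.532413 − 0.000575 = -1.991593
step 1→2:
  ẍ = (ẋ'−ẋ)/dt = (-1.686933405−-1.516638805)/0.027104 = -6.283006
  θ̈ = (θ̇'−θ̇)/dt = (0.378588710−0.237239548)/0.027104 = 5.215066
  sinθ=0.062922, cosθ=0.998018
  F = (M+m)·ẍ + m·l·cosθ·θ̈ − m·l·sinθ·θ̇² = -8.326120 + 1.484970 − 0.001010 = -6.842161
step 2→3:
  ẍ = (ẋ'−ẋ)/dt = (-1.353544791−-1.686933405)/0.027104 = 12.300347
  θ̈ = (θ̇'−θ̇)/dt = (0.140731997−0.378588710)/0.027104 = -8.775705
  sinθ=0.069338, cosθ=0.997593
  F = (M+m)·ẍ + m·l·cosθ·θ̈ − m·l·sinθ·θ̇² = 16.300187 + -2.497783 − 0.002835 = 13.799568
step 3→4:
  ẍ = (ẋ'−ẋ)/dt = (-1.293042884−-1.353544791)/0.027104 = 2.232213
  θ̈ = (θ̇'−θ̇)/dt = (0.111087476−0.140731997)/0.027104 = -1.093732
  sinθ=0.079570, cosθ=0.996829
  F = (M+m)·ẍ + m·l·cosθ·θ̈ − m·l·sinθ·θ̇² = 2.958087 + -0.311065 − 0.000450 = 2.646572
step 4→5:
  ẍ = (ẋ'−ẋ)/dt = (-1.283513203−-1.293042884)/0.027104 = 0.351597
  θ̈ = (θ̇'−θ̇)/dt = (0.120681476−0.111087476)/0.027104 = 0.353970
  sinθ=0.083372, cosθ=0.996518
  F = (M+m)·ẍ + m·l·cosθ·θ̈ − m·l·sinθ·θ̇² = 0.465929 + 0.100640 − 0.000294 = 0.566276
step 5→6:
  ẍ = (ẋ'−ẋ)/dt = (-1.568180775−-1.283513203)/0.027104 = -10.502788
  θ̈ = (θ̇'−θ̇)/dt = (0.352798437−0.120681476)/0.027104 = 8.563937
  sinθ=0.086372, cosθ=0.996263
  F = (M+m)·ẍ + m·l·cosθ·θ̈ − m·l·sinθ·θ̇² = -13.918095 + 2.434258 − 0.000359 = -11.484196
step 6→7:
  ẍ = (ẋ'−ẋ)/dt = (-1.426159595−-1.568180775)/0.027104 = 5.239861
  θ̈ = (θ̇'−θ̇)/dt = (0.263744924−0.352798437)/0.027104 = -3.285623
  sinθ=0.089630, cosθ=0.995975
  F = (M+m)·ẍ + m·l·cosθ·θ̈ − m·l·sinθ·θ̇² = 6.943764 + -0.933653 − 0.003183 = 6.006928

F_0 = -1.991593 N
F_1 = -6.842161 N
F_2 = 13.799568 N
F_3 = 2.646572 N
F_4 = 0.566276 N
F_5 = -11.484196 N
F_6 = 6.006928 N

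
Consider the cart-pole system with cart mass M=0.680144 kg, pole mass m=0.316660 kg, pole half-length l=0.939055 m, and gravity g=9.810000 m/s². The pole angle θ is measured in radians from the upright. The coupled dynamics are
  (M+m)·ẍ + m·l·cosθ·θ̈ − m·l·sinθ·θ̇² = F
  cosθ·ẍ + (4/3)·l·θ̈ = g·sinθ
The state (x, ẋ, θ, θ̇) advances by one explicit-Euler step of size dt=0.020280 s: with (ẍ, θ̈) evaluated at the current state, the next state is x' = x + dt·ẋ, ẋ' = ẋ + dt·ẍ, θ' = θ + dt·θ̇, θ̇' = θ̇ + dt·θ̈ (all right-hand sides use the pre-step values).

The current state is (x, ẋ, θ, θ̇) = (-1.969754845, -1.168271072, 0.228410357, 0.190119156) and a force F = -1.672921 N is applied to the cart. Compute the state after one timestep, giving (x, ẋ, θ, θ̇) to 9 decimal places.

sinθ=0.226429454, cosθ=0.974027568
temp = (F + m·l·θ̇²·sinθ)/(M+m) = (-1.672921 + 0.002433710)/0.996804 = -1.675843285
θ̈ = (g·sinθ − cosθ·temp)/(l·(4/3 − m·cos²θ/(M+m))) = 3.976654272
ẍ = temp − m·l·θ̈·cosθ/(M+m) = -2.831326254
Euler: x'=-1.969754845+0.020280·-1.168271072=-1.993447382, ẋ'=-1.168271072+0.020280·-2.831326254=-1.225690368
       θ'=0.228410357+0.020280·0.190119156=0.232265973, θ̇'=0.190119156+0.020280·3.976654272=0.270765705

(-1.993447382, -1.225690368, 0.232265973, 0.270765705)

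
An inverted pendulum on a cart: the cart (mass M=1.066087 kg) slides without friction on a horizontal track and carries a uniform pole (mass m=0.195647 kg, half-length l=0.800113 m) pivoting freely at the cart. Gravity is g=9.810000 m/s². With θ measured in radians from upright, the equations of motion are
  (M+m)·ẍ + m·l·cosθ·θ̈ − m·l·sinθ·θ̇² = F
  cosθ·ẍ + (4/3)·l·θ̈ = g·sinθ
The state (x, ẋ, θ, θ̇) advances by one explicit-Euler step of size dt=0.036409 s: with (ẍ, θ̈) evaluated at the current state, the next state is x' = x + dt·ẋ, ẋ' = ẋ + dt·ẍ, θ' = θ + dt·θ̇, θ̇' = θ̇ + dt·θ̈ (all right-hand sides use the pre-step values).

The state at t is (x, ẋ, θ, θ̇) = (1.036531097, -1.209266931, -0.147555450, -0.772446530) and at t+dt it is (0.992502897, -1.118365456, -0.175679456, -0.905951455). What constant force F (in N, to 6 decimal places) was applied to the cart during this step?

ẍ = (ẋ'−ẋ)/dt = (-1.118365456−-1.209266931)/0.036409 = 2.496676
θ̈ = (θ̇'−θ̇)/dt = (-0.905951455−-0.772446530)/0.036409 = -3.666811
sinθ=-0.147021, cosθ=0.989133
F = (M+m)·ẍ + m·l·cosθ·θ̈ − m·l·sinθ·θ̇² = 3.150141 + -0.567764 − -0.013732 = 2.596109

F = 2.596109 N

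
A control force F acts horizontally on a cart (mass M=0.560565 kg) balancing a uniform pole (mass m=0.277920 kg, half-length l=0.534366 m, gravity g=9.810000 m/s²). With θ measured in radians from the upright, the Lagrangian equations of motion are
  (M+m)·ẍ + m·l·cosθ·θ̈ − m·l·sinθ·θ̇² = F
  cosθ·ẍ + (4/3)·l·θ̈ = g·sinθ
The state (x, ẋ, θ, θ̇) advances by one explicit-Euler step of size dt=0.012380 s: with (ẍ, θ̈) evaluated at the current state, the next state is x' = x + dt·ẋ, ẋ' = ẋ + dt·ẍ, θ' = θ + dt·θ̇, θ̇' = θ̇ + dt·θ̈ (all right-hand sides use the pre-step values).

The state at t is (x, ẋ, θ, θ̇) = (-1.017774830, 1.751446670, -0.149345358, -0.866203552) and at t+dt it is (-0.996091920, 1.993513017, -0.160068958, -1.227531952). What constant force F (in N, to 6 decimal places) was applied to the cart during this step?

F = 12.125229 N

ẍ = (ẋ'−ẋ)/dt = (1.993513017−1.751446670)/0.012380 = 19.553017
θ̈ = (θ̇'−θ̇)/dt = (-1.227531952−-0.866203552)/0.012380 = -29.186462
sinθ=-0.148791, cosθ=0.988869
F = (M+m)·ẍ + m·l·cosθ·θ̈ − m·l·sinθ·θ̇² = 16.394911 + -4.286262 − -0.016580 = 12.125229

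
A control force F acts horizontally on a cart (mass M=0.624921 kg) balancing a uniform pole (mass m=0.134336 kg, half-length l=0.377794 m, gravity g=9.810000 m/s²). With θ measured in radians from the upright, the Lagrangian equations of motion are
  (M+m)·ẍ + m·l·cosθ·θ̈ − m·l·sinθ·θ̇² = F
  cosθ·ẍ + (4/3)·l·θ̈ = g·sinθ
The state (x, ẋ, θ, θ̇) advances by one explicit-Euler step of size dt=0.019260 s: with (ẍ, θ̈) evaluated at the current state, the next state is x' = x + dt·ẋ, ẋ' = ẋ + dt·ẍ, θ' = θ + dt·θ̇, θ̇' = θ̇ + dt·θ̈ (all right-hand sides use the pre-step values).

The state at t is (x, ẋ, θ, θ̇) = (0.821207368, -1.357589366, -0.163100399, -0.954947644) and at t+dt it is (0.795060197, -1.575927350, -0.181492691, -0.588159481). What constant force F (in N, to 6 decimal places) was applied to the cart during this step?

F = -7.646000 N

ẍ = (ẋ'−ẋ)/dt = (-1.575927350−-1.357589366)/0.019260 = -11.336344
θ̈ = (θ̇'−θ̇)/dt = (-0.588159481−-0.954947644)/0.019260 = 19.044038
sinθ=-0.162378, cosθ=0.986729
F = (M+m)·ẍ + m·l·cosθ·θ̈ − m·l·sinθ·θ̇² = -8.607198 + 0.953683 − -0.007515 = -7.646000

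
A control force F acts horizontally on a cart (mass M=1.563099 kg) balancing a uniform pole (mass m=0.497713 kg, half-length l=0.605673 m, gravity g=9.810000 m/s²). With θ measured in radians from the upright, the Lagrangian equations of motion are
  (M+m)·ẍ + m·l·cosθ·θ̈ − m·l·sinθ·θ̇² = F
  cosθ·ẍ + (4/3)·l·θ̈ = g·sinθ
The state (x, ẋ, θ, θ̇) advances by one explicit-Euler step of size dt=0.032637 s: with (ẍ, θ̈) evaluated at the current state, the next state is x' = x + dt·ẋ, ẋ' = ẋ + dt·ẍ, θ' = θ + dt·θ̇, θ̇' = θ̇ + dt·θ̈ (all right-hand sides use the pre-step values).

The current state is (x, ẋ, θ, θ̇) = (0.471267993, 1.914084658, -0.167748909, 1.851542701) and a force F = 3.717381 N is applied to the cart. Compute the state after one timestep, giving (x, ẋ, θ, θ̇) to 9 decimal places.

sinθ=-0.166963281, cosθ=0.985963114
temp = (F + m·l·θ̇²·sinθ)/(M+m) = (3.717381 + -0.172546293)/2.060812 = 1.720115521
θ̈ = (g·sinθ − cosθ·temp)/(l·(4/3 − m·cos²θ/(M+m))) = -5.010612491
ẍ = temp − m·l·θ̈·cosθ/(M+m) = 2.442769350
Euler: x'=0.471267993+0.032637·1.914084658=0.533737974, ẋ'=1.914084658+0.032637·2.442769350=1.993809321
       θ'=-0.167748909+0.032637·1.851542701=-0.107320110, θ̇'=1.851542701+0.032637·-5.010612491=1.688011341

(0.533737974, 1.993809321, -0.107320110, 1.688011341)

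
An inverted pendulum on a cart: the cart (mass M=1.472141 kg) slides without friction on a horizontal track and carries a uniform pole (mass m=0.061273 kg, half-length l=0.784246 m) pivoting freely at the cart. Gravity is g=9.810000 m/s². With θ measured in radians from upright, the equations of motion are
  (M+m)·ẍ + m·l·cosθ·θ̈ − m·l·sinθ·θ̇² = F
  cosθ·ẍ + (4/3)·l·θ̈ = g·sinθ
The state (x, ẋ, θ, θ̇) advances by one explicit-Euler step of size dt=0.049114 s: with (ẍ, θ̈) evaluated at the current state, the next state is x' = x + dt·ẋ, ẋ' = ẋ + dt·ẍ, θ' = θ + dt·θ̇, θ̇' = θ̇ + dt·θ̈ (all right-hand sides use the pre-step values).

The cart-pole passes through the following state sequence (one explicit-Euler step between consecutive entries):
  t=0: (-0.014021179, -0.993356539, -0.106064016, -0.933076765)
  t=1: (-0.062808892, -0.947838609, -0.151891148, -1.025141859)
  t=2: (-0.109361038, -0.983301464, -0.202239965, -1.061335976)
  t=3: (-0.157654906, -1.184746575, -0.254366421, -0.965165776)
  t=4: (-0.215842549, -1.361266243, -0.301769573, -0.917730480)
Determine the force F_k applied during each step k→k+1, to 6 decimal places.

F_0 = 1.335998 N
F_1 = -1.134568 N
F_2 = -6.186376 N
F_3 = -5.455032 N

step 0→1:
  ẍ = (ẋ'−ẋ)/dt = (-0.947838609−-0.993356539)/0.049114 = 0.926781
  θ̈ = (θ̇'−θ̇)/dt = (-1.025141859−-0.933076765)/0.049114 = -1.874518
  sinθ=-0.105865, cosθ=0.994380
  F = (M+m)·ẍ + m·l·cosθ·θ̈ − m·l·sinθ·θ̇² = 1.421139 + -0.089570 − -0.004429 = 1.335998
step 1→2:
  ẍ = (ẋ'−ẋ)/dt = (-0.983301464−-0.947838609)/0.049114 = -0.722052
  θ̈ = (θ̇'−θ̇)/dt = (-1.061335976−-1.025141859)/0.049114 = -0.736941
  sinθ=-0.151308, cosθ=0.988487
  F = (M+m)·ẍ + m·l·cosθ·θ̈ − m·l·sinθ·θ̇² = -1.107204 + -0.035005 − -0.007641 = -1.134568
step 2→3:
  ẍ = (ẋ'−ẋ)/dt = (-1.184746575−-0.983301464)/0.049114 = -4.101582
  θ̈ = (θ̇'−θ̇)/dt = (-0.965165776−-1.061335976)/0.049114 = 1.958102
  sinθ=-0.200864, cosθ=0.979619
  F = (M+m)·ẍ + m·l·cosθ·θ̈ − m·l·sinθ·θ̇² = -6.289424 + 0.092175 − -0.010873 = -6.186376
step 3→4:
  ẍ = (ẋ'−ẋ)/dt = (-1.361266243−-1.184746575)/0.049114 = -3.594080
  θ̈ = (θ̇'−θ̇)/dt = (-0.917730480−-0.965165776)/0.049114 = 0.965820
  sinθ=-0.251632, cosθ=0.967823
  F = (M+m)·ẍ + m·l·cosθ·θ̈ − m·l·sinθ·θ̇² = -5.511213 + 0.044917 − -0.011264 = -5.455032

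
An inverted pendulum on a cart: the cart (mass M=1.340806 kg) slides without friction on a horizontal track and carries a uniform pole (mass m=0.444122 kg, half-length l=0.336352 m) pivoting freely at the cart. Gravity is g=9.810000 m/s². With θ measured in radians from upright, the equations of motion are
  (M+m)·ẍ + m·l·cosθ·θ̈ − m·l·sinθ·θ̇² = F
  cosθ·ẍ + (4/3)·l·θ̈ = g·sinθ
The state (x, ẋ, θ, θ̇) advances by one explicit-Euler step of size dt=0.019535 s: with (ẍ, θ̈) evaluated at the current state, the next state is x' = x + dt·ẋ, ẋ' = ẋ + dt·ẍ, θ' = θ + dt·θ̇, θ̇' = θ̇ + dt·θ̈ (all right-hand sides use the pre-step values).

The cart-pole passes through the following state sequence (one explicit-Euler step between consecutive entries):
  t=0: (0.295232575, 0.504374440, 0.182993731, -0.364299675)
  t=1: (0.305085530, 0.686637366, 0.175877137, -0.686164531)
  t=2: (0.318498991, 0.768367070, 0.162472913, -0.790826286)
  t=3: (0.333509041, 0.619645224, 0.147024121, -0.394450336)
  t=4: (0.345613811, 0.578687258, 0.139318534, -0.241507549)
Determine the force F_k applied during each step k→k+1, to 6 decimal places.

step 0→1:
  ẍ = (ẋ'−ẋ)/dt = (0.686637366−0.504374440)/0.019535 = 9.330070
  θ̈ = (θ̇'−θ̇)/dt = (-0.686164531−-0.364299675)/0.019535 = -16.476317
  sinθ=0.181974, cosθ=0.983303
  F = (M+m)·ẍ + m·l·cosθ·θ̈ − m·l·sinθ·θ̇² = 16.653504 + -2.420159 − 0.003608 = 14.229737
step 1→2:
  ẍ = (ẋ'−ẋ)/dt = (0.768367070−0.686637366)/0.019535 = 4.183758
  θ̈ = (θ̇'−θ̇)/dt = (-0.790826286−-0.686164531)/0.019535 = -5.357653
  sinθ=0.174972, cosθ=0.984573
  F = (M+m)·ẍ + m·l·cosθ·θ̈ − m·l·sinθ·θ̇² = 7.467706 + -0.787987 − 0.012306 = 6.667413
step 2→3:
  ẍ = (ẋ'−ẋ)/dt = (0.619645224−0.768367070)/0.019535 = -7.613097
  θ̈ = (θ̇'−θ̇)/dt = (-0.394450336−-0.790826286)/0.019535 = 20.290553
  sinθ=0.161759, cosθ=0.986830
  F = (M+m)·ẍ + m·l·cosθ·θ̈ − m·l·sinθ·θ̇² = -13.588830 + 2.991112 − 0.015112 = -10.612830
step 3→4:
  ẍ = (ẋ'−ẋ)/dt = (0.578687258−0.619645224)/0.019535 = -2.096645
  θ̈ = (θ̇'−θ̇)/dt = (-0.241507549−-0.394450336)/0.019535 = 7.829167
  sinθ=0.146495, cosθ=0.989211
  F = (M+m)·ẍ + m·l·cosθ·θ̈ − m·l·sinθ·θ̇² = -3.742361 + 1.156914 − 0.003405 = -2.588852

F_0 = 14.229737 N
F_1 = 6.667413 N
F_2 = -10.612830 N
F_3 = -2.588852 N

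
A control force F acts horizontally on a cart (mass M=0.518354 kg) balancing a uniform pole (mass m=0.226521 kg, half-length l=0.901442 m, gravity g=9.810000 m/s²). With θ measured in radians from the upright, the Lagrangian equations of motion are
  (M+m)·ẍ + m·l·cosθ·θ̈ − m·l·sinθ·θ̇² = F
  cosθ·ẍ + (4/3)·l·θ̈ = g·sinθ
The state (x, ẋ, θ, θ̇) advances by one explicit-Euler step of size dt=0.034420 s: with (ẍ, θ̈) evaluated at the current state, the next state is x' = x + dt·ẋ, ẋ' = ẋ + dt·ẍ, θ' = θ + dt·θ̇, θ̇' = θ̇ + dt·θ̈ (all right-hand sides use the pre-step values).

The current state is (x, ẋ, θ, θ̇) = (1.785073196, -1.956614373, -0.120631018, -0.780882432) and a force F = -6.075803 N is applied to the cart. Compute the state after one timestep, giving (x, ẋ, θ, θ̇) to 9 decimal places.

(1.717726529, -2.307802719, -0.147508991, -0.524624142)

sinθ=-0.120338664, cosθ=0.992732898
temp = (F + m·l·θ̇²·sinθ)/(M+m) = (-6.075803 + -0.014983827)/0.744875 = -8.176924755
θ̈ = (g·sinθ − cosθ·temp)/(l·(4/3 − m·cos²θ/(M+m))) = 7.445040375
ẍ = temp − m·l·θ̈·cosθ/(M+m) = -10.203031545
Euler: x'=1.785073196+0.034420·-1.956614373=1.717726529, ẋ'=-1.956614373+0.034420·-10.203031545=-2.307802719
       θ'=-0.120631018+0.034420·-0.780882432=-0.147508991, θ̇'=-0.780882432+0.034420·7.445040375=-0.524624142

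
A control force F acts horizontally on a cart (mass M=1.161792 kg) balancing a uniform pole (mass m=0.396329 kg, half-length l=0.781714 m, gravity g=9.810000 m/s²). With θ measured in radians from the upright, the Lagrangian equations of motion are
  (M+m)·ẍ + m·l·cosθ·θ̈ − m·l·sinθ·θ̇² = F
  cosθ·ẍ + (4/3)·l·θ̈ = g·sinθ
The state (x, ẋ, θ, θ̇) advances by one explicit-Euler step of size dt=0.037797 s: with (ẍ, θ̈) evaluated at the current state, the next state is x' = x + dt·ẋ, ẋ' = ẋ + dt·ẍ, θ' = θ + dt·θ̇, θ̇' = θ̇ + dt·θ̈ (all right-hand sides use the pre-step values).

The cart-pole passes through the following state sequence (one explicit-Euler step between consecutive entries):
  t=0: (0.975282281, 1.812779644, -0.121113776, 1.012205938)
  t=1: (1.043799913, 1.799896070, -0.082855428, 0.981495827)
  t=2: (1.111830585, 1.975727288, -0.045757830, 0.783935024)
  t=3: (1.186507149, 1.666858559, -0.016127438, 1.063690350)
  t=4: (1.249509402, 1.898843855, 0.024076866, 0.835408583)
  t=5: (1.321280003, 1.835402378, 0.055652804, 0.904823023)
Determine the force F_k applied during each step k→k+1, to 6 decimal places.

F_0 = -0.742636 N
F_1 = 5.659243 N
F_2 = -10.433202 N
F_3 = 7.697931 N
F_4 = -2.051665 N

step 0→1:
  ẍ = (ẋ'−ẋ)/dt = (1.799896070−1.812779644)/0.037797 = -0.340862
  θ̈ = (θ̇'−θ̇)/dt = (0.981495827−1.012205938)/0.037797 = -0.812501
  sinθ=-0.120818, cosθ=0.992675
  F = (M+m)·ẍ + m·l·cosθ·θ̈ − m·l·sinθ·θ̇² = -0.531105 + -0.249882 − -0.038351 = -0.742636
step 1→2:
  ẍ = (ẋ'−ẋ)/dt = (1.975727288−1.799896070)/0.037797 = 4.651989
  θ̈ = (θ̇'−θ̇)/dt = (0.783935024−0.981495827)/0.037797 = -5.226891
  sinθ=-0.082761, cosθ=0.996569
  F = (M+m)·ẍ + m·l·cosθ·θ̈ − m·l·sinθ·θ̇² = 7.248361 + -1.613819 − -0.024700 = 5.659243
step 2→3:
  ẍ = (ẋ'−ẋ)/dt = (1.666858559−1.975727288)/0.037797 = -8.171779
  θ̈ = (θ̇'−θ̇)/dt = (1.063690350−0.783935024)/0.037797 = 7.401522
  sinθ=-0.045742, cosθ=0.998953
  F = (M+m)·ẍ + m·l·cosθ·θ̈ − m·l·sinθ·θ̇² = -12.732620 + 2.290709 − -0.008709 = -10.433202
step 3→4:
  ẍ = (ẋ'−ẋ)/dt = (1.898843855−1.666858559)/0.037797 = 6.137664
  θ̈ = (θ̇'−θ̇)/dt = (0.835408583−1.063690350)/0.037797 = -6.039680
  sinθ=-0.016127, cosθ=0.999870
  F = (M+m)·ẍ + m·l·cosθ·θ̈ − m·l·sinθ·θ̇² = 9.563224 + -1.870946 − -0.005653 = 7.697931
step 4→5:
  ẍ = (ẋ'−ẋ)/dt = (1.835402378−1.898843855)/0.037797 = -1.678479
  θ̈ = (θ̇'−θ̇)/dt = (0.904823023−0.835408583)/0.037797 = 1.836507
  sinθ=0.024075, cosθ=0.999710
  F = (M+m)·ẍ + m·l·cosθ·θ̈ − m·l·sinθ·θ̇² = -2.615274 + 0.568814 − 0.005205 = -2.051665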